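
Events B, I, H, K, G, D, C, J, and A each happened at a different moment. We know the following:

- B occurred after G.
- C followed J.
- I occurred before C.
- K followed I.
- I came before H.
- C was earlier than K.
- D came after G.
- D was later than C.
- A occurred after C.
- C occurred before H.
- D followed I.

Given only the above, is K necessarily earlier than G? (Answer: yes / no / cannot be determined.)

No chain of stated constraints runs from K to G, and none runs from G to K either.
So the relative order of K and G is not fixed by the given facts.

cannot be determined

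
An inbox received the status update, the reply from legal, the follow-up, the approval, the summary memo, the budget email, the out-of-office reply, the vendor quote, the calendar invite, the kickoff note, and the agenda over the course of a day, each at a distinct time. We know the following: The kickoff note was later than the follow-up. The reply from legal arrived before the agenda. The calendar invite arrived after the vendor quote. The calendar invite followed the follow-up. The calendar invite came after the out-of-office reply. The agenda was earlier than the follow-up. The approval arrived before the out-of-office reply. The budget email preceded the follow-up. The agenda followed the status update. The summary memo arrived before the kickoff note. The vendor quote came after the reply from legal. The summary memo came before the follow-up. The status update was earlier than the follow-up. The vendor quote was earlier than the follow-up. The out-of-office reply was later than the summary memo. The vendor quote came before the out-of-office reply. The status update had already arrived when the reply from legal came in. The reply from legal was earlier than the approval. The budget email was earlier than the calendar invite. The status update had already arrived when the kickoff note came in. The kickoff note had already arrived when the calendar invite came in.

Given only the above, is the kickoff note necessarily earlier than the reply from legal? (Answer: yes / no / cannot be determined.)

Tracing the constraints gives the reply from legal → the vendor quote → the follow-up → the kickoff note, so the reply from legal must come before the kickoff note.
That means the kickoff note cannot be before the reply from legal.

no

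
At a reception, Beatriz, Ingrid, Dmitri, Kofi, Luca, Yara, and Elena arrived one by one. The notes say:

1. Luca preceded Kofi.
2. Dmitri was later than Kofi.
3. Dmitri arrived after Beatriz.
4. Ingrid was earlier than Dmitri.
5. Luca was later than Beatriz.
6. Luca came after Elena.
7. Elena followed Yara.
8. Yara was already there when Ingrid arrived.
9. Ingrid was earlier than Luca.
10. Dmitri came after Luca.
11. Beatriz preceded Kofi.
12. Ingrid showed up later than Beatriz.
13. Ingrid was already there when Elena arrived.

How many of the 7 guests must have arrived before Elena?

Directly stated before Elena: Ingrid and Yara.
Beatriz reaches Elena via Beatriz → Ingrid → Elena.
That's Beatriz, Ingrid, and Yara — 3 in all.

3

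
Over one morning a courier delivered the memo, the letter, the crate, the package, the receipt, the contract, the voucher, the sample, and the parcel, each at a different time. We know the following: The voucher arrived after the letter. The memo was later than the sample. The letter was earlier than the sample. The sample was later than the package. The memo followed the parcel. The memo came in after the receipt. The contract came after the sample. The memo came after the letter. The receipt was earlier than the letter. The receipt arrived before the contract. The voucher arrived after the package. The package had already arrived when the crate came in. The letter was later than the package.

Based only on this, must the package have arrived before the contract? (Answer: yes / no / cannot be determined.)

yes

Chain the constraints: the package → the sample → the contract. Each link is directly stated, so the package comes before the contract.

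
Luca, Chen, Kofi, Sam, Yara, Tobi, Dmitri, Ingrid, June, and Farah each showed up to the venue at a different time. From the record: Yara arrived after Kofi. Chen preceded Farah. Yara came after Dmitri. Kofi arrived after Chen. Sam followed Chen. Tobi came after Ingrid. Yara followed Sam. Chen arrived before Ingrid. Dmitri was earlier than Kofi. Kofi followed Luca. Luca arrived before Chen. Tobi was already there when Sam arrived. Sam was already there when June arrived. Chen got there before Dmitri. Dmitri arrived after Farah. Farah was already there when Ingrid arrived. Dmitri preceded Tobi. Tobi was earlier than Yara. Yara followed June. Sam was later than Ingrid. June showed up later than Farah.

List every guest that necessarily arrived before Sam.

Directly stated before Sam: Chen, Ingrid, and Tobi.
Dmitri reaches Sam via Dmitri → Tobi → Sam.
Farah reaches Sam via Farah → Ingrid → Sam.
Luca reaches Sam via Luca → Chen → Sam.
No chain forces Yara (or any of the others) ahead of Sam.

Chen, Dmitri, Farah, Ingrid, Luca, Tobi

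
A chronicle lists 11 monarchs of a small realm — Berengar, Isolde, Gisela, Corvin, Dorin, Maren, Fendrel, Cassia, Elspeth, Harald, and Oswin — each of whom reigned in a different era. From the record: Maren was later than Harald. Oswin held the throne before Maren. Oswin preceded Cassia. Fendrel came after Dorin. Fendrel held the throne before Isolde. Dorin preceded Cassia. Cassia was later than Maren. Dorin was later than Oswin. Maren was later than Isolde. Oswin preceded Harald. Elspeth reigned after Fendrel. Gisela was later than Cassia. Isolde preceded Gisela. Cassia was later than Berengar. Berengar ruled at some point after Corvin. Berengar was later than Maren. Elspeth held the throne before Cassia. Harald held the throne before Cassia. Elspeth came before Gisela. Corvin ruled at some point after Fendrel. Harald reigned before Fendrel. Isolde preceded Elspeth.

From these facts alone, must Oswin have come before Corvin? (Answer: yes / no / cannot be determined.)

yes

Chain the constraints: Oswin → Harald → Fendrel → Corvin. Each link is directly stated, so Oswin comes before Corvin.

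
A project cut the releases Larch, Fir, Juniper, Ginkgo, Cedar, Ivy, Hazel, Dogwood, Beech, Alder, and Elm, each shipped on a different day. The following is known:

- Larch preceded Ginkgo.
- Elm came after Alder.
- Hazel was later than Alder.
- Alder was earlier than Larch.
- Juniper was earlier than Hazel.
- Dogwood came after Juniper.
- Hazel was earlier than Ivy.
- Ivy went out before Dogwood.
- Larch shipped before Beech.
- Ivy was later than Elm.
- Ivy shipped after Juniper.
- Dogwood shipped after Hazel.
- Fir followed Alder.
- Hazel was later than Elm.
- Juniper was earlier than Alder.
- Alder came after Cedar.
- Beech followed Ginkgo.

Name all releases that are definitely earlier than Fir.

Alder, Cedar, Juniper

Directly stated before Fir: Alder.
Cedar reaches Fir via Cedar → Alder → Fir.
Juniper reaches Fir via Juniper → Alder → Fir.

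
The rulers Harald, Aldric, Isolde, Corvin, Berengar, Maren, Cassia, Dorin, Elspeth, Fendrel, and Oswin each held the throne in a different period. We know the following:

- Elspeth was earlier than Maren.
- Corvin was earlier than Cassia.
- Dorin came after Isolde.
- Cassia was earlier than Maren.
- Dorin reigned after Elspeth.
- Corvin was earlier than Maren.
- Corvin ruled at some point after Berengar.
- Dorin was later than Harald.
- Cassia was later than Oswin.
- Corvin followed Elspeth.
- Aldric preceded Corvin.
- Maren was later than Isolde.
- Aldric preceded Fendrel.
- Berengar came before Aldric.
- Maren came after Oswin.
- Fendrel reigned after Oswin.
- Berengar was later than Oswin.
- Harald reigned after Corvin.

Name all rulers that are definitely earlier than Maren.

Directly stated before Maren: Cassia, Corvin, Elspeth, Isolde, and Oswin.
Aldric reaches Maren via Aldric → Corvin → Maren.
Berengar reaches Maren via Berengar → Corvin → Maren.

Aldric, Berengar, Cassia, Corvin, Elspeth, Isolde, Oswin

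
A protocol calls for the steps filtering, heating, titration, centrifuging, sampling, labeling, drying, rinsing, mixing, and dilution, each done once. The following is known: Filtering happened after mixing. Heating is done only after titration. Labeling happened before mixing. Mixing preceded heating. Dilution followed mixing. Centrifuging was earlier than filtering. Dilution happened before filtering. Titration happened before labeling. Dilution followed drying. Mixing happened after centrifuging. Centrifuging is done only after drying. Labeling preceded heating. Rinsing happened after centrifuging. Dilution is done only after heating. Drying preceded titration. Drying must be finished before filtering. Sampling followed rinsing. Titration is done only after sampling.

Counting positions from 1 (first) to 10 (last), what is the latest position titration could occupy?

Titration must come before dilution, filtering, heating, labeling, and mixing — 5 steps forced after it.
Everything else can be placed before titration in some valid order, so titration can sit as late as position 10 − 5 = 5.

5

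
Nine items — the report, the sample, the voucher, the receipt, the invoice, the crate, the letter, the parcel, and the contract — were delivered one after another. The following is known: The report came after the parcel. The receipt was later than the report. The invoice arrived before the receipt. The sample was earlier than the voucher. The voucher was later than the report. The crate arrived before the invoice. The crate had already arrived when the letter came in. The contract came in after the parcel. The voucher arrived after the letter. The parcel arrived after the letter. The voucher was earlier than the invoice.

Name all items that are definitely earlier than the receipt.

the crate, the invoice, the letter, the parcel, the report, the sample, the voucher

Directly stated before the receipt: the invoice and the report.
The crate reaches the receipt via the crate → the invoice → the receipt.
The letter reaches the receipt via the letter → the voucher → the invoice → the receipt.
The parcel reaches the receipt via the parcel → the report → the receipt.
Likewise the sample and the voucher each reach the receipt by chaining the stated constraints.
No chain forces the contract ahead of the receipt.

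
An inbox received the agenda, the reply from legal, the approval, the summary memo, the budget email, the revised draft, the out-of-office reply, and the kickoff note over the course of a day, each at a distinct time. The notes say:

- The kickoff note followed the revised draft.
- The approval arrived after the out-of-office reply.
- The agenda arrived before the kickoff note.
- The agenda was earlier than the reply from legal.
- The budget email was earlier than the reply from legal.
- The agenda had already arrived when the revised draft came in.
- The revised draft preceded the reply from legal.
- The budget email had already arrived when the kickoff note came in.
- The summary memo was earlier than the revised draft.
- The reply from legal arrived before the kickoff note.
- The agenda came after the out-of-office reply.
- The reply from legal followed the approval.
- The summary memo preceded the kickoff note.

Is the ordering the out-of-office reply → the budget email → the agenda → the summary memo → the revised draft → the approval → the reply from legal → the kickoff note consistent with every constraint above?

Check each stated constraint against the proposed order — e.g. the out-of-office reply is ahead of the approval; the budget email is ahead of the kickoff note. Every pair is in the required order; nothing is violated.

yes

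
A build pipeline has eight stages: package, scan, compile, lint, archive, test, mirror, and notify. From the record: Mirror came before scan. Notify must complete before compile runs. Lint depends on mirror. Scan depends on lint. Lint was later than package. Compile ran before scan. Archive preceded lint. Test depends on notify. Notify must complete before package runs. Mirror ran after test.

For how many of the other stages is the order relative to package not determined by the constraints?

Forced before package: notify; forced after package: lint and scan.
That leaves archive, compile, mirror, and test with no forced order relative to package — 4.

4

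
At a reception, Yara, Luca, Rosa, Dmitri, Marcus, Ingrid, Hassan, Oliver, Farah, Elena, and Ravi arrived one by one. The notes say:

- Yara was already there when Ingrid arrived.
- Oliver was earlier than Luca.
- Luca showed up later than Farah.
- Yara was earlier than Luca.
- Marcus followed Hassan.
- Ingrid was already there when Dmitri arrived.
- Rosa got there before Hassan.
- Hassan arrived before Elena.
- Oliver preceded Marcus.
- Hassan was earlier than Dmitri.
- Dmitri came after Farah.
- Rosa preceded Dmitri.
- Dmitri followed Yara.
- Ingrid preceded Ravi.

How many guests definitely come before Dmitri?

Directly stated before Dmitri: Farah, Hassan, Ingrid, Rosa, and Yara.
That's Farah, Hassan, Ingrid, Rosa, and Yara — 5 in all.

5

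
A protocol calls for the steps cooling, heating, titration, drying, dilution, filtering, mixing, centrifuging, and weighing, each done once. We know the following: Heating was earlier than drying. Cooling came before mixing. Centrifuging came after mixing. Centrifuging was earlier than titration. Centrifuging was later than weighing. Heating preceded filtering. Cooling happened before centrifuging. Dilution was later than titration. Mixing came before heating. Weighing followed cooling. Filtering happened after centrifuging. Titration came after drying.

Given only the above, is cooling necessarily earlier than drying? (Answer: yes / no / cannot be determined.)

yes

Chain the constraints: cooling → mixing → heating → drying. Each link is directly stated, so cooling comes before drying.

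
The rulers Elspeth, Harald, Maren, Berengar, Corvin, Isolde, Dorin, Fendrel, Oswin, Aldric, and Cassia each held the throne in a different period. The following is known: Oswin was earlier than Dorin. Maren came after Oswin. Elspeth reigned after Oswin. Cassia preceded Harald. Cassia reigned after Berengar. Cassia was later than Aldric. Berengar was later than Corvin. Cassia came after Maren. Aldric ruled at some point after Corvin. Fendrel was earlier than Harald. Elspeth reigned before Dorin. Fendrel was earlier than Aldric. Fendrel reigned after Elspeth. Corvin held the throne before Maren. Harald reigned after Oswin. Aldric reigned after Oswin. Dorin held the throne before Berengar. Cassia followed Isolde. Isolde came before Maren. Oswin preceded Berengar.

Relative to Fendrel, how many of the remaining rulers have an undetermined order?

5

Forced before Fendrel: Elspeth and Oswin; forced after Fendrel: Aldric, Cassia, and Harald.
That leaves Berengar, Corvin, Dorin, Isolde, and Maren with no forced order relative to Fendrel — 5.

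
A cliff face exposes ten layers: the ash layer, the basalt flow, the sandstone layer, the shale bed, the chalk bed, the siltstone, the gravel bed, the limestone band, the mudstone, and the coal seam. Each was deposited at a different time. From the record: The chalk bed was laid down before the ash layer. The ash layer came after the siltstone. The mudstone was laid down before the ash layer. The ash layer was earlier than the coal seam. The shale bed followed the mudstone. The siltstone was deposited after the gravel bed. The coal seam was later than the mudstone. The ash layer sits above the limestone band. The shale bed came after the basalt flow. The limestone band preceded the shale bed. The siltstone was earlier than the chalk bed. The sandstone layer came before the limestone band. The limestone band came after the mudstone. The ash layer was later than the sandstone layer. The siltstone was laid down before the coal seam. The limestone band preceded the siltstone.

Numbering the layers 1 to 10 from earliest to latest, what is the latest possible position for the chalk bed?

The chalk bed must come before the ash layer and the coal seam — 2 layers forced after it.
Everything else can be placed before the chalk bed in some valid order, so the chalk bed can sit as late as position 10 − 2 = 8.

8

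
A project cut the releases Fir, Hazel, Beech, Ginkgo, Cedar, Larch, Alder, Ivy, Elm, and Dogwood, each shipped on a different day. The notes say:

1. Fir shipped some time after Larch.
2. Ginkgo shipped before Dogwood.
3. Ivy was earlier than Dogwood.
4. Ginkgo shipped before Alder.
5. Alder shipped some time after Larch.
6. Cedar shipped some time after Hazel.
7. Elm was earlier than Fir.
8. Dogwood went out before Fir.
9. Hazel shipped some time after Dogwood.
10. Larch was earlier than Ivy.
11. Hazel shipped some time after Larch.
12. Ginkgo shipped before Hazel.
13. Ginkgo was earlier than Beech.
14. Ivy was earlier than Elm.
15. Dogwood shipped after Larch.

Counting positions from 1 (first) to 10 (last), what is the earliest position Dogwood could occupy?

4

Ginkgo, Ivy, and Larch must all come before Dogwood — 3 forced predecessors.
Nothing else is forced ahead of Dogwood, so its earliest slot is position 3 + 1 = 4.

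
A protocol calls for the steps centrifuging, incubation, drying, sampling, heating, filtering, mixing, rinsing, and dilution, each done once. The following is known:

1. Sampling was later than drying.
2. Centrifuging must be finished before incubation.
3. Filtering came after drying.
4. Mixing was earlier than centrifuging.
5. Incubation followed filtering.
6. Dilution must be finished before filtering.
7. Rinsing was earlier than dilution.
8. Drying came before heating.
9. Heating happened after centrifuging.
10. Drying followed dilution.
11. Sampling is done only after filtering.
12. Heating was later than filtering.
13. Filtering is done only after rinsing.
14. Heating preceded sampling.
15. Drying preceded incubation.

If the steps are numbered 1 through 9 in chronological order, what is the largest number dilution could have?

4

Dilution must come before drying, filtering, heating, incubation, and sampling — 5 steps forced after it.
Everything else can be placed before dilution in some valid order, so dilution can sit as late as position 9 − 5 = 4.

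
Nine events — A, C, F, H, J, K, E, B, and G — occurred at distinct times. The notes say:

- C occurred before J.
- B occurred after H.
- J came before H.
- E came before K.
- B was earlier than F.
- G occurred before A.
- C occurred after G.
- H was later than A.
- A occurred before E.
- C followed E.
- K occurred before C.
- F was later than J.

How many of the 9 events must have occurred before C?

Directly stated before C: E, G, and K.
A reaches C via A → E → C.
That's A, E, G, and K — 4 in all.

4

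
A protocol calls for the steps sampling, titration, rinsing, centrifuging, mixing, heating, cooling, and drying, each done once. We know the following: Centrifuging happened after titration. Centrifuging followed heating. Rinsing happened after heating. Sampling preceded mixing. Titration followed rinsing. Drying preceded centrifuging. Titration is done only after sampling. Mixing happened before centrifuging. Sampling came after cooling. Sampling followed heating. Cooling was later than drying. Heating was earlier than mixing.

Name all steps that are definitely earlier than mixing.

cooling, drying, heating, sampling

Directly stated before mixing: heating and sampling.
Cooling reaches mixing via cooling → sampling → mixing.
Drying reaches mixing via drying → cooling → sampling → mixing.
No chain forces centrifuging (or any of the others) ahead of mixing.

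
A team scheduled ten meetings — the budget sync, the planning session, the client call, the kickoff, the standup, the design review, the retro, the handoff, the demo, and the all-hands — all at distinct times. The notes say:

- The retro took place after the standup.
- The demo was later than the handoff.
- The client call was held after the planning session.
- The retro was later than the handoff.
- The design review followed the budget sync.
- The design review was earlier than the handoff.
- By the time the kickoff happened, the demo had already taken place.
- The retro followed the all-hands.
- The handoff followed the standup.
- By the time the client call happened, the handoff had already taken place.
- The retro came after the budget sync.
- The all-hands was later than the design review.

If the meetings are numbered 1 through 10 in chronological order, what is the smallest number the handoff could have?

The budget sync, the design review, and the standup must all come before the handoff — 3 forced predecessors.
Nothing else is forced ahead of the handoff, so its earliest slot is position 3 + 1 = 4.

4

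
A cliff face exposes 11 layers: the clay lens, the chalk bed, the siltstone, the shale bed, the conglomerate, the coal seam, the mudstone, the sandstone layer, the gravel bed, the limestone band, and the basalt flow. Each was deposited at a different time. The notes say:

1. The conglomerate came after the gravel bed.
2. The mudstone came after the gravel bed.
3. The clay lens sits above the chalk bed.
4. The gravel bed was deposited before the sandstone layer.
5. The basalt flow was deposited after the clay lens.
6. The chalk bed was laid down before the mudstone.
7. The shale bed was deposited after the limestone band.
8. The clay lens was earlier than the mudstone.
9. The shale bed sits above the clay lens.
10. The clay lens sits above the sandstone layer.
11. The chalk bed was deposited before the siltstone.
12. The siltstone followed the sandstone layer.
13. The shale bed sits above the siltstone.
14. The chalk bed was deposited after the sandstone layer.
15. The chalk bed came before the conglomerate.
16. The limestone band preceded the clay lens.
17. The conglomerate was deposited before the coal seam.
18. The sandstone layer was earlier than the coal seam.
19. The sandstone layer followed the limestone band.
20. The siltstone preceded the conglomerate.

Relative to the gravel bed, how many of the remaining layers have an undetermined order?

Forced after the gravel bed: the basalt flow, the chalk bed, the clay lens, the coal seam, the conglomerate, the mudstone, the sandstone layer, the shale bed, and the siltstone.
That leaves the limestone band with no forced order relative to the gravel bed — 1.

1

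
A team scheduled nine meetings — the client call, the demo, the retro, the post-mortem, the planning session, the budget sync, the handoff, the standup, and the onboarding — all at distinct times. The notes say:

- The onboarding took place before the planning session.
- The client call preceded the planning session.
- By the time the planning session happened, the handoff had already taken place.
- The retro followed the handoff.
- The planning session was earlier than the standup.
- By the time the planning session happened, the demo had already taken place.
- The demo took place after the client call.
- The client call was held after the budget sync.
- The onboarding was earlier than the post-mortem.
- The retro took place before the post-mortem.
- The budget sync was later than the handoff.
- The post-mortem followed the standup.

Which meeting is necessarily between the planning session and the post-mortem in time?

the standup

Tracing the constraints gives the planning session → the standup → the post-mortem, so the standup sits after the planning session and before the post-mortem.
No other meeting is forced both after the planning session and before the post-mortem.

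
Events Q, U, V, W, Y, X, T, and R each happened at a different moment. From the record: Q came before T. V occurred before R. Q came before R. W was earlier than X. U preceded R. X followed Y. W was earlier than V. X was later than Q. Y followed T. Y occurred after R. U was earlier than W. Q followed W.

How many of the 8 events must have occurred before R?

Directly stated before R: Q, U, and V.
W reaches R via W → V → R.
That's Q, U, V, and W — 4 in all.

4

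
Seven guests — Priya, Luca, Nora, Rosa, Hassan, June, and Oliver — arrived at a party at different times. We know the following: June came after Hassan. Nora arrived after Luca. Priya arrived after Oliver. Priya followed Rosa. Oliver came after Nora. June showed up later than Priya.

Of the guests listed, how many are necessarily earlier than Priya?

Directly stated before Priya: Oliver and Rosa.
Luca reaches Priya via Luca → Nora → Oliver → Priya.
Nora reaches Priya via Nora → Oliver → Priya.
No chain forces Hassan (or any of the others) ahead of Priya.
That's Luca, Nora, Oliver, and Rosa — 4 in all.

4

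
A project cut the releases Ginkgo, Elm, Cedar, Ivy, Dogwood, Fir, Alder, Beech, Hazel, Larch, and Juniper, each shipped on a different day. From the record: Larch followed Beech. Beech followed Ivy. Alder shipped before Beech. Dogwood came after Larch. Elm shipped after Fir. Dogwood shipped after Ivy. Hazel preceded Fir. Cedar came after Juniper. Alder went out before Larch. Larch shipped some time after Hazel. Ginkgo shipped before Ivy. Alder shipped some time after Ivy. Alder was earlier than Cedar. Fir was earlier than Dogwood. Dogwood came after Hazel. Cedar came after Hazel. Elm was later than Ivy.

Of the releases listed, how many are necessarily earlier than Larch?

5

Directly stated before Larch: Alder, Beech, and Hazel.
Ginkgo reaches Larch via Ginkgo → Ivy → Alder → Larch.
Ivy reaches Larch via Ivy → Alder → Larch.
No chain forces Elm (or any of the others) ahead of Larch.
That's Alder, Beech, Ginkgo, Hazel, and Ivy — 5 in all.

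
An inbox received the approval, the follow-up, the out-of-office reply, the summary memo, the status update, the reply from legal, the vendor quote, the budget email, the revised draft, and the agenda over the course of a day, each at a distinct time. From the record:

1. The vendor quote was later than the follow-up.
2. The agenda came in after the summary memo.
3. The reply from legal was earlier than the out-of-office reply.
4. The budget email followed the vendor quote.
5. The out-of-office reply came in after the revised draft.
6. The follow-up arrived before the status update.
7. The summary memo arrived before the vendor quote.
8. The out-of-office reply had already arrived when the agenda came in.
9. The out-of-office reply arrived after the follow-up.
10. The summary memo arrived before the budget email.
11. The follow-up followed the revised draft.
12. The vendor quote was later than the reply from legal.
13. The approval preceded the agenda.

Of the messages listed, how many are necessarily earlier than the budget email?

Directly stated before the budget email: the summary memo and the vendor quote.
The follow-up reaches the budget email via the follow-up → the vendor quote → the budget email.
The reply from legal reaches the budget email via the reply from legal → the vendor quote → the budget email.
The revised draft reaches the budget email via the revised draft → the follow-up → the vendor quote → the budget email.
No chain forces the out-of-office reply (or any of the others) ahead of the budget email.
That's the follow-up, the reply from legal, the revised draft, the summary memo, and the vendor quote — 5 in all.

5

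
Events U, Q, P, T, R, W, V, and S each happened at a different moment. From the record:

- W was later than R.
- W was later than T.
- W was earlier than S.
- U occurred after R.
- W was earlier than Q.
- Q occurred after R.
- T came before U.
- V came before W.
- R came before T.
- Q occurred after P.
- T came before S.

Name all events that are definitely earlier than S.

Directly stated before S: T and W.
R reaches S via R → T → S.
V reaches S via V → W → S.
No chain forces Q (or any of the others) ahead of S.

R, T, V, W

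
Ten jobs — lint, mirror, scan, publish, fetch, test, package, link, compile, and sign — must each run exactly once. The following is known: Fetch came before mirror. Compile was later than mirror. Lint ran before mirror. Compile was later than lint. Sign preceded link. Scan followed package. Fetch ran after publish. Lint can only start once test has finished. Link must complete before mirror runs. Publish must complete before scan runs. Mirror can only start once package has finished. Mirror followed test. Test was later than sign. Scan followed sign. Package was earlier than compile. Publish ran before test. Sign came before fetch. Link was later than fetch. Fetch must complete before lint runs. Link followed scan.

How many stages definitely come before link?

5

Directly stated before link: fetch, scan, and sign.
Package reaches link via package → scan → link.
Publish reaches link via publish → scan → link.
That's fetch, package, publish, scan, and sign — 5 in all.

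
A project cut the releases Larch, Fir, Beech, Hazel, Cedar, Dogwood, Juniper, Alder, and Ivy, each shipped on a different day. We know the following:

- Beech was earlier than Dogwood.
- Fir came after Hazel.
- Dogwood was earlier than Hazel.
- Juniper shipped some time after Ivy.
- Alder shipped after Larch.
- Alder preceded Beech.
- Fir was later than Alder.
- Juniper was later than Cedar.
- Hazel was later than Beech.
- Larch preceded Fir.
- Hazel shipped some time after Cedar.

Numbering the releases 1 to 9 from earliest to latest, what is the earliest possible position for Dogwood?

Alder, Beech, and Larch must all come before Dogwood — 3 forced predecessors.
Nothing else is forced ahead of Dogwood, so its earliest slot is position 3 + 1 = 4.

4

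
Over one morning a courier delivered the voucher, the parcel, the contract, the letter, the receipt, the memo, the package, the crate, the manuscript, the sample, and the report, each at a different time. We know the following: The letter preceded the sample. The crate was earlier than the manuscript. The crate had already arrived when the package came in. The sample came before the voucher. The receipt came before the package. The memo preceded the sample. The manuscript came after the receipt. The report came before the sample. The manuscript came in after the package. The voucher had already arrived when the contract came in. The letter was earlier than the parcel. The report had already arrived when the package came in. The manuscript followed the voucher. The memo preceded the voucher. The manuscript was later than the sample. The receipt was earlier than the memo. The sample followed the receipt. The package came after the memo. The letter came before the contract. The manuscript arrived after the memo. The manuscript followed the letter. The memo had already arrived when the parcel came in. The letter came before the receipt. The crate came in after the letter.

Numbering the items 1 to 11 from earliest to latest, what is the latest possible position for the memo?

The memo must come before the contract, the manuscript, the package, the parcel, the sample, and the voucher — 6 items forced after it.
Everything else can be placed before the memo in some valid order, so the memo can sit as late as position 11 − 6 = 5.

5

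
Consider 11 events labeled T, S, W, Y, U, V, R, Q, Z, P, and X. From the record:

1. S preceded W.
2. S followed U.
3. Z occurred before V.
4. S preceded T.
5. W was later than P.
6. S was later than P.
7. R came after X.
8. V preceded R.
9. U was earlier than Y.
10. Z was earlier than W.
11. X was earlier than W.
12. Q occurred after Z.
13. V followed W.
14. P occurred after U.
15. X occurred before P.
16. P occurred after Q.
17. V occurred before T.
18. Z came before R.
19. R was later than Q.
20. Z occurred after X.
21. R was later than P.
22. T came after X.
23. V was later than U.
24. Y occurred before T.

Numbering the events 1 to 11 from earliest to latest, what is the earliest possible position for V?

P, Q, S, U, W, X, and Z must all come before V — 7 forced predecessors.
Nothing else is forced ahead of V, so its earliest slot is position 7 + 1 = 8.

8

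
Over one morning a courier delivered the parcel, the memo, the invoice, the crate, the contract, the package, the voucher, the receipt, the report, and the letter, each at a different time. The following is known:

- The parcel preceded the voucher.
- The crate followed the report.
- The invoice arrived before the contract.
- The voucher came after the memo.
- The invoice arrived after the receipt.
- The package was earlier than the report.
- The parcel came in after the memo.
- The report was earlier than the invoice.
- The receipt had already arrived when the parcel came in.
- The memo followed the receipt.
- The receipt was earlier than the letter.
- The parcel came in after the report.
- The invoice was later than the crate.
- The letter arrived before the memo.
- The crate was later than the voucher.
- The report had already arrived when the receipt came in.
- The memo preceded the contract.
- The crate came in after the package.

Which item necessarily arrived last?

the contract

Every other item has a chain of constraints placing it before the contract, so the contract is last.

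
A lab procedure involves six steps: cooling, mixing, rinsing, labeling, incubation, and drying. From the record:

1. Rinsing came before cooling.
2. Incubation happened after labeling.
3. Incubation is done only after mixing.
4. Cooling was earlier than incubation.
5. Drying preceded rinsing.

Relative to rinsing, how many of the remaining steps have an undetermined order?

2

Forced before rinsing: drying; forced after rinsing: cooling and incubation.
That leaves labeling and mixing with no forced order relative to rinsing — 2.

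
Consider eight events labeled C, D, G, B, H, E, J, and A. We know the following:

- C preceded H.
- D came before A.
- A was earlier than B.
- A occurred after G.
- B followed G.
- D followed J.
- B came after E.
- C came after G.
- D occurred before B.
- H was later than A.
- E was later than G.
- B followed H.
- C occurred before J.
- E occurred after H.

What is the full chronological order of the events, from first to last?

G, C, J, D, A, H, E, B

The constraints fix every adjacent pair, so only one ordering works:
G → C → J → D → A → H → E → B.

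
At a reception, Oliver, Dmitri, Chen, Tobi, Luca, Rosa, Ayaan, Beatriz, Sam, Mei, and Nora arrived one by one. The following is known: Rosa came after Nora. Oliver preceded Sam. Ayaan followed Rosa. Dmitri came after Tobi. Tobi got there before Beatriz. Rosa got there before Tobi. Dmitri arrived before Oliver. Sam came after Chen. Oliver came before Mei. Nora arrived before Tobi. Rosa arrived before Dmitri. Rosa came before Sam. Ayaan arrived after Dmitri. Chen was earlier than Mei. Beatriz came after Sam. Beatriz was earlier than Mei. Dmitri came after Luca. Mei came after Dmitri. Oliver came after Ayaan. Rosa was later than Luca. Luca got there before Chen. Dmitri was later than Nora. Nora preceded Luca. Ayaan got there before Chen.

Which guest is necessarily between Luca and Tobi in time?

Rosa

Tracing the constraints gives Luca → Rosa → Tobi, so Rosa sits after Luca and before Tobi.
No other guest is forced both after Luca and before Tobi.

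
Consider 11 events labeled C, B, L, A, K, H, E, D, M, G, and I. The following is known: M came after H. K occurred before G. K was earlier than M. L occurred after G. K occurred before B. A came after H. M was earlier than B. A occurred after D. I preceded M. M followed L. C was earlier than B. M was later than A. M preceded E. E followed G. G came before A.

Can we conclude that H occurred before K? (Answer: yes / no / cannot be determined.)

No chain of stated constraints runs from H to K, and none runs from K to H either.
So the relative order of H and K is not fixed by the given facts.

cannot be determined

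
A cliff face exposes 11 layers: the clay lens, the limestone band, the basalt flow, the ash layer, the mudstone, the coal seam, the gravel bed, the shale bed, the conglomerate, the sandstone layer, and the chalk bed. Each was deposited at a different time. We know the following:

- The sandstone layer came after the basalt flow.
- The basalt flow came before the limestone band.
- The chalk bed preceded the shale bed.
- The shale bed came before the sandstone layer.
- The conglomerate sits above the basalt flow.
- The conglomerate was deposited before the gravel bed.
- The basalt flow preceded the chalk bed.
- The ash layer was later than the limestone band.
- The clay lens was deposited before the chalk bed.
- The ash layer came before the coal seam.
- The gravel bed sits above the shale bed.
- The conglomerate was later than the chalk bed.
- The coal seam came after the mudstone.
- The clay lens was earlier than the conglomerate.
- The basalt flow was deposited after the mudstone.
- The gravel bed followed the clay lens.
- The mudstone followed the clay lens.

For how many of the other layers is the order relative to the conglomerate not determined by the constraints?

Forced before the conglomerate: the basalt flow, the chalk bed, the clay lens, and the mudstone; forced after the conglomerate: the gravel bed.
That leaves the ash layer, the coal seam, the limestone band, the sandstone layer, and the shale bed with no forced order relative to the conglomerate — 5.

5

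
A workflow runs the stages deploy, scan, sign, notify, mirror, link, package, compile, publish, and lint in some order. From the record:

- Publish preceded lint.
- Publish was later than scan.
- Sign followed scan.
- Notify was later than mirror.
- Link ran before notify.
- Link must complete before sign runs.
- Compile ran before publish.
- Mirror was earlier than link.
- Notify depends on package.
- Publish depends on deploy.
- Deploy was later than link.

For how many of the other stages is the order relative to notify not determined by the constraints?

6

Forced before notify: link, mirror, and package.
That leaves compile, deploy, lint, publish, scan, and sign with no forced order relative to notify — 6.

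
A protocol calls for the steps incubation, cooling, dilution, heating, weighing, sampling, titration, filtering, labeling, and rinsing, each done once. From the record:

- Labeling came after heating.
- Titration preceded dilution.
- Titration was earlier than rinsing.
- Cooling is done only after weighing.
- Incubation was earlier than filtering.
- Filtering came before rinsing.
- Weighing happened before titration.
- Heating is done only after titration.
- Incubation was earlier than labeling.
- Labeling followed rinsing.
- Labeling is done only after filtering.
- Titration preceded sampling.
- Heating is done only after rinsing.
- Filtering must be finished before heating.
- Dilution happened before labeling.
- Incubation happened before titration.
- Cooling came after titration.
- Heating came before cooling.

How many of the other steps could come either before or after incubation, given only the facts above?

1

Forced after incubation: cooling, dilution, filtering, heating, labeling, rinsing, sampling, and titration.
That leaves weighing with no forced order relative to incubation — 1.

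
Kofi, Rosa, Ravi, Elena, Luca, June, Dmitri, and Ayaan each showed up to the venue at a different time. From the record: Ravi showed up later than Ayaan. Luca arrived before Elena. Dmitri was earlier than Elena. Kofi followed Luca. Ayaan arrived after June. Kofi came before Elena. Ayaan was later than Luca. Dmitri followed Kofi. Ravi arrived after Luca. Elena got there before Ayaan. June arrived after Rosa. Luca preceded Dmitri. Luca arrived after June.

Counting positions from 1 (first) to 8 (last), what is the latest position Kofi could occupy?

4

Kofi must come before Ayaan, Dmitri, Elena, and Ravi — 4 guests forced after them.
Everything else can be placed before Kofi in some valid order, so Kofi can sit as late as position 8 − 4 = 4.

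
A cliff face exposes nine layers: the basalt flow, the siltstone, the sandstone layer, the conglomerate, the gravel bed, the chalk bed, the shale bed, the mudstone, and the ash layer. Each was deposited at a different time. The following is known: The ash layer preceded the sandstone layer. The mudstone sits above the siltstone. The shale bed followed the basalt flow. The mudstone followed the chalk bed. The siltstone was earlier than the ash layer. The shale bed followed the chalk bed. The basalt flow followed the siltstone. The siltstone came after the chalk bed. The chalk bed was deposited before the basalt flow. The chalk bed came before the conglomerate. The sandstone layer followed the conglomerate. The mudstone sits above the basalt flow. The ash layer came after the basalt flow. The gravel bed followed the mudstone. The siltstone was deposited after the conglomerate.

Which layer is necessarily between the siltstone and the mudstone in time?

Tracing the constraints gives the siltstone → the basalt flow → the mudstone, so the basalt flow sits after the siltstone and before the mudstone.
No other layer is forced both after the siltstone and before the mudstone.

the basalt flow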